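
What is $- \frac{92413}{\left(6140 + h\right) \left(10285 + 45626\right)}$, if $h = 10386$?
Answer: $- \frac{92413}{923985186} \approx -0.00010002$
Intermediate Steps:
$- \frac{92413}{\left(6140 + h\right) \left(10285 + 45626\right)} = - \frac{92413}{\left(6140 + 10386\right) \left(10285 + 45626\right)} = - \frac{92413}{16526 \cdot 55911} = - \frac{92413}{923985186}$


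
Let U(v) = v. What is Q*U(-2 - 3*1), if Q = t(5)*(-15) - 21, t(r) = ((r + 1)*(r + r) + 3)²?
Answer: 297780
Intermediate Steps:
t(r) = (3 + 2*r*(1 + r))² (t(r) = ((1 + r)*(2*r) + 3)² = (2*r*(1 + r) + 3)² = (3 + 2*r*(1 + r))²)
Q = -59556 (Q = (3 + 2*5 + 2*5²)²*(-15) - 21 = (3 + 10 + 2*25)²*(-15) - 21 = (3 + 10 + 50)²*(-15) - 21 = 63²*(-15) - 21 = 3969*(-15) - 21 = -59535 - 21 = -59556)
Q*U(-2 - 3*1) = -59556*(-2 - 3*1) = -59556*(-2 - 3) = -59556*(-5) = 297780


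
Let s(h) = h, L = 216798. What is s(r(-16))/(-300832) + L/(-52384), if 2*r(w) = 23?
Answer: -4076273647/984923968 ≈ -4.1387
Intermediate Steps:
r(w) = 23/2 (r(w) = (½)*23 = 23/2)
s(r(-16))/(-300832) + L/(-52384) = (23/2)/(-300832) + 216798/(-52384) = (23/2)*(-1/300832) + 216798*(-1/52384) = -23/601664 - 108399/26192 = -4076273647/984923968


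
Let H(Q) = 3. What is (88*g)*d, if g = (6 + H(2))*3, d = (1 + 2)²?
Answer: 21384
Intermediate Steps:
d = 9 (d = 3² = 9)
g = 27 (g = (6 + 3)*3 = 9*3 = 27)
(88*g)*d = (88*27)*9 = 2376*9 = 21384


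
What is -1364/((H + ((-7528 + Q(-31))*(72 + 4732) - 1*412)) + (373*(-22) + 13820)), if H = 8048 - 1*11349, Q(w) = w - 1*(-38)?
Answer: 124/3284453 ≈ 3.7754e-5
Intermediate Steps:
Q(w) = 38 + w (Q(w) = w + 38 = 38 + w)
H = -3301 (H = 8048 - 11349 = -3301)
-1364/((H + ((-7528 + Q(-31))*(72 + 4732) - 1*412)) + (373*(-22) + 13820)) = -1364/((-3301 + ((-7528 + (38 - 31))*(72 + 4732) - 1*412)) + (373*(-22) + 13820)) = -1364/((-3301 + ((-7528 + 7)*4804 - 412)) + (-8206 + 13820)) = -1364/((-3301 + (-7521*4804 - 412)) + 5614) = -1364/((-3301 + (-36130884 - 412)) + 5614) = -1364/((-3301 - 36131296) + 5614) = -1364/(-36134597 + 5614) = -1364/(-36128983) = -1364*(-1/36128983) = 124/3284453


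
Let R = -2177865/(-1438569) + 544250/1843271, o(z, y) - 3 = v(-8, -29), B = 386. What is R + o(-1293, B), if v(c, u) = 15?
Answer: 5836382435583/294630279911 ≈ 19.809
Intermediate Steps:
o(z, y) = 18 (o(z, y) = 3 + 15 = 18)
R = 533037397185/294630279911 (R = -2177865*(-1/1438569) + 544250*(1/1843271) = 241985/159841 + 544250/1843271 = 533037397185/294630279911 ≈ 1.8092)
R + o(-1293, B) = 533037397185/294630279911 + 18 = 5836382435583/294630279911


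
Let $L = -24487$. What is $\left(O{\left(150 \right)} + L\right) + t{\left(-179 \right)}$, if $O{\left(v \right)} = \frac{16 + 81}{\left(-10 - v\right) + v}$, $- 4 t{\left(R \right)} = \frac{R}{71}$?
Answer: $- \frac{34784419}{1420} \approx -24496.0$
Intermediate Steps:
$t{\left(R \right)} = - \frac{R}{284}$ ($t{\left(R \right)} = - \frac{R \frac{1}{71}}{4} = - \frac{\frac{1}{71} R}{4} = - \frac{R}{284}$)
$O{\left(v \right)} = - \frac{97}{10}$ ($O{\left(v \right)} = \frac{97}{-10} = 97 \left(- \frac{1}{10}\right) = - \frac{97}{10}$)
$\left(O{\left(150 \right)} + L\right) + t{\left(-179 \right)} = \left(- \frac{97}{10} - 24487\right) - - \frac{179}{284} = - \frac{244967}{10} + \frac{179}{284} = - \frac{34784419}{1420}$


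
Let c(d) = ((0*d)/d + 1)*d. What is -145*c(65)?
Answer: -9425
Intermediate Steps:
c(d) = d (c(d) = (0/d + 1)*d = (0 + 1)*d = 1*d = d)
-145*c(65) = -145*65 = -9425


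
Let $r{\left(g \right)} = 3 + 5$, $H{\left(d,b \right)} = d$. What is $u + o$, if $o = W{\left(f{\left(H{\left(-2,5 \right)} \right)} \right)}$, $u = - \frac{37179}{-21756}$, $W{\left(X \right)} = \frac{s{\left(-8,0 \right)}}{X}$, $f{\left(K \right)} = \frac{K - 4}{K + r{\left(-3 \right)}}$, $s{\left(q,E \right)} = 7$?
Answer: $- \frac{38371}{7252} \approx -5.2911$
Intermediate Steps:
$r{\left(g \right)} = 8$
$f{\left(K \right)} = \frac{-4 + K}{8 + K}$ ($f{\left(K \right)} = \frac{K - 4}{K + 8} = \frac{-4 + K}{8 + K}$)
$W{\left(X \right)} = \frac{7}{X}$
$u = \frac{12393}{7252}$ ($u = \left(-37179\right) \left(- \frac{1}{21756}\right) = \frac{12393}{7252} \approx 1.7089$)
$o = -7$ ($o = \frac{7}{\frac{1}{8 - 2} \left(-4 - 2\right)} = \frac{7}{\frac{1}{6} \left(-6\right)} = \frac{7}{-1} = 7 \left(-1\right) = -7$)
$u + o = \frac{12393}{7252} - 7 = - \frac{38371}{7252}$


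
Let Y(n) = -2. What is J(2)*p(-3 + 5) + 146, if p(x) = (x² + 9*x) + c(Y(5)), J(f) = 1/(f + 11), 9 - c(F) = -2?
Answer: 1931/13 ≈ 148.54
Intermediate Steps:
c(F) = 11 (c(F) = 9 - 1*(-2) = 9 + 2 = 11)
J(f) = 1/(11 + f)
p(x) = 11 + x² + 9*x (p(x) = (x² + 9*x) + 11 = 11 + x² + 9*x)
J(2)*p(-3 + 5) + 146 = (11 + (-3 + 5)² + 9*(-3 + 5))/(11 + 2) + 146 = (11 + 2² + 9*2)/13 + 146 = (11 + 4 + 18)/13 + 146 = (1/13)*33 + 146 = 33/13 + 146 = 1931/13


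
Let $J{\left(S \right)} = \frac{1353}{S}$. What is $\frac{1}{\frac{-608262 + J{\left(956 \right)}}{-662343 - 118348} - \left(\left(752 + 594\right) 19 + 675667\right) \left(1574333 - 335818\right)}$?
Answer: $- \frac{746340596}{648194939620735883421} \approx -1.1514 \cdot 10^{-12}$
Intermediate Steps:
$\frac{1}{\frac{-608262 + J{\left(956 \right)}}{-662343 - 118348} - \left(\left(752 + 594\right) 19 + 675667\right) \left(1574333 - 335818\right)} = \frac{1}{\frac{-608262 + \frac{1353}{956}}{-662343 - 118348} - \left(\left(752 + 594\right) 19 + 675667\right) \left(1574333 - 335818\right)} = \frac{1}{\frac{-608262 + 1353 \cdot \frac{1}{956}}{-780691} - \left(1346 \cdot 19 + 675667\right) 1238515} = \frac{1}{\left(-608262 + \frac{1353}{956}\right) \left(- \frac{1}{780691}\right) - \left(25574 + 675667\right) 1238515} = \frac{1}{\left(- \frac{581497119}{956}\right) \left(- \frac{1}{780691}\right) - 701241 \cdot 1238515} = \frac{1}{\frac{581497119}{746340596} - 868497497115} = \frac{1}{- \frac{648194939620735883421}{746340596}} = - \frac{746340596}{648194939620735883421}$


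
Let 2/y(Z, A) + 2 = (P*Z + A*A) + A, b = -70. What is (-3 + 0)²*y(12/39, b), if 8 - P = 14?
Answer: 117/31370 ≈ 0.0037297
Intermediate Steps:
P = -6 (P = 8 - 1*14 = 8 - 14 = -6)
y(Z, A) = 2/(-2 + A + A² - 6*Z) (y(Z, A) = 2/(-2 + ((-6*Z + A*A) + A)) = 2/(-2 + ((-6*Z + A²) + A)) = 2/(-2 + ((A² - 6*Z) + A)) = 2/(-2 + (A + A² - 6*Z)) = 2/(-2 + A + A² - 6*Z))
(-3 + 0)²*y(12/39, b) = (-3 + 0)²*(2/(-2 - 70 + (-70)² - 72/39)) = (-3)²*(2/(-2 - 70 + 4900 - 72/39)) = 9*(2/(-2 - 70 + 4900 - 6*4/13)) = 9*(2/(-2 - 70 + 4900 - 24/13)) = 9*(2/(62740/13)) = 9*(2*(13/62740)) = 9*(13/31370) = 117/31370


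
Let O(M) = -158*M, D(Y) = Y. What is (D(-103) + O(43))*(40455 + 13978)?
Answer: -375424401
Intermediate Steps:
(D(-103) + O(43))*(40455 + 13978) = (-103 - 158*43)*(40455 + 13978) = (-103 - 6794)*54433 = -6897*54433 = -375424401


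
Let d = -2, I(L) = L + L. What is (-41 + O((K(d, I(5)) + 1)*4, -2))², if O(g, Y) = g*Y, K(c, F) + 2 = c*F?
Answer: 16129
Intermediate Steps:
I(L) = 2*L
K(c, F) = -2 + F*c (K(c, F) = -2 + c*F = -2 + F*c)
O(g, Y) = Y*g
(-41 + O((K(d, I(5)) + 1)*4, -2))² = (-41 - 2*((-2 + (2*5)*(-2)) + 1)*4)² = (-41 - 2*((-2 + 10*(-2)) + 1)*4)² = (-41 - 2*((-2 - 20) + 1)*4)² = (-41 - 2*(-22 + 1)*4)² = (-41 - (-42)*4)² = (-41 - 2*(-84))² = (-41 + 168)² = 127² = 16129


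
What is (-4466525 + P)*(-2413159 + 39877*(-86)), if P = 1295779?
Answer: 18525340335426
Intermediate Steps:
(-4466525 + P)*(-2413159 + 39877*(-86)) = (-4466525 + 1295779)*(-2413159 + 39877*(-86)) = -3170746*(-2413159 - 3429422) = -3170746*(-5842581) = 18525340335426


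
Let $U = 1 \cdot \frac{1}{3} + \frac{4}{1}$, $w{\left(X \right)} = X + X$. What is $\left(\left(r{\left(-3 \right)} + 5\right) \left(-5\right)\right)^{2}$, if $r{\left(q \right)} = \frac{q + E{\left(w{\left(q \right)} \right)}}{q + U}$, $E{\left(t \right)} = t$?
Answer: $\frac{1225}{16} \approx 76.563$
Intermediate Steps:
$w{\left(X \right)} = 2 X$
$U = \frac{13}{3}$ ($U = 1 \cdot \frac{1}{3} + 4 \cdot 1 = \frac{1}{3} + 4 = \frac{13}{3} \approx 4.3333$)
$r{\left(q \right)} = \frac{3 q}{\frac{13}{3} + q}$ ($r{\left(q \right)} = \frac{q + 2 q}{q + \frac{13}{3}} = \frac{3 q}{\frac{13}{3} + q}$)
$\left(\left(r{\left(-3 \right)} + 5\right) \left(-5\right)\right)^{2} = \left(\left(9 \left(-3\right) \frac{1}{13 + 3 \left(-3\right)} + 5\right) \left(-5\right)\right)^{2} = \left(\left(9 \left(-3\right) \frac{1}{13 - 9} + 5\right) \left(-5\right)\right)^{2} = \left(\left(9 \left(-3\right) \frac{1}{4} + 5\right) \left(-5\right)\right)^{2} = \left(\left(- \frac{27}{4} + 5\right) \left(-5\right)\right)^{2} = \left(\left(- \frac{7}{4}\right) \left(-5\right)\right)^{2} = \left(\frac{35}{4}\right)^{2} = \frac{1225}{16}$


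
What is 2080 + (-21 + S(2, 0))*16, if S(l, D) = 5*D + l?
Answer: 1776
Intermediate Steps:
S(l, D) = l + 5*D
2080 + (-21 + S(2, 0))*16 = 2080 + (-21 + (2 + 5*0))*16 = 2080 + (-21 + (2 + 0))*16 = 2080 + (-21 + 2)*16 = 2080 - 19*16 = 2080 - 304 = 1776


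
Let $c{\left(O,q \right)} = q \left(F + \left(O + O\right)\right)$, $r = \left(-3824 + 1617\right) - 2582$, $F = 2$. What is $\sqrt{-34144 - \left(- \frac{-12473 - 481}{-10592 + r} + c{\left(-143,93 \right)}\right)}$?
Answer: $\frac{i \sqrt{203222211042}}{5127} \approx 87.927 i$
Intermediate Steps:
$r = -4789$ ($r = -2207 - 2582 = -4789$)
$c{\left(O,q \right)} = q \left(2 + 2 O\right)$ ($c{\left(O,q \right)} = q \left(2 + \left(O + O\right)\right) = q \left(2 + 2 O\right)$)
$\sqrt{-34144 - \left(- \frac{-12473 - 481}{-10592 + r} + c{\left(-143,93 \right)}\right)} = \sqrt{-34144 + \left(\frac{-12473 - 481}{-10592 - 4789} - 2 \cdot 93 \left(1 - 143\right)\right)} = \sqrt{-34144 - \left(- \frac{4318}{5127} + 2 \cdot 93 \left(-142\right)\right)} = \sqrt{-34144 - - \frac{135418642}{5127}} = \sqrt{-34144 + \left(\frac{4318}{5127} + 26412\right)} = \sqrt{-34144 + \frac{135418642}{5127}} = \sqrt{- \frac{39637646}{5127}} = \frac{i \sqrt{203222211042}}{5127}$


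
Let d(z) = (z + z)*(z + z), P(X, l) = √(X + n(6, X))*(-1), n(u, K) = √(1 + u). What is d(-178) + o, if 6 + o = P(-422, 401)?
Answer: 126730 - √(-422 + √7) ≈ 1.2673e+5 - 20.478*I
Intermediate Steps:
P(X, l) = -√(X + √7) (P(X, l) = √(X + √(1 + 6))*(-1) = √(X + √7)*(-1) = -√(X + √7))
d(z) = 4*z² (d(z) = (2*z)*(2*z) = 4*z²)
o = -6 - √(-422 + √7) ≈ -6.0 - 20.478*I
d(-178) + o = 4*(-178)² + (-6 - I*√(422 - √7)) = 4*31684 + (-6 - I*√(422 - √7)) = 126736 + (-6 - I*√(422 - √7)) = 126730 - I*√(422 - √7)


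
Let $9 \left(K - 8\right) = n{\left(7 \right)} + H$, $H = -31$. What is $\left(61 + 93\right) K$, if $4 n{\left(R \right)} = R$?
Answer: $\frac{1463}{2} \approx 731.5$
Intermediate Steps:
$n{\left(R \right)} = \frac{R}{4}$
$K = \frac{19}{4}$ ($K = 8 + \frac{\frac{1}{4} \cdot 7 - 31}{9} = 8 + \frac{\frac{7}{4} - 31}{9} = 8 + \frac{1}{9} \left(- \frac{117}{4}\right) = 8 - \frac{13}{4} = \frac{19}{4} \approx 4.75$)
$\left(61 + 93\right) K = \left(61 + 93\right) \frac{19}{4} = 154 \cdot \frac{19}{4} = \frac{1463}{2}$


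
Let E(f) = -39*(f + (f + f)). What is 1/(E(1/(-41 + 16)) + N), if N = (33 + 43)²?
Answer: 25/144517 ≈ 0.00017299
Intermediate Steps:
E(f) = -117*f (E(f) = -39*(f + 2*f) = -117*f)
N = 5776 (N = 76² = 5776)
1/(E(1/(-41 + 16)) + N) = 1/(-117/(-41 + 16) + 5776) = 1/(-117/(-25) + 5776) = 1/(-117*(-1/25) + 5776) = 1/(117/25 + 5776) = 1/(144517/25) = 25/144517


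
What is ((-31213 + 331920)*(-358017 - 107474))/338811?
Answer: -12725127467/30801 ≈ -4.1314e+5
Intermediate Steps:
((-31213 + 331920)*(-358017 - 107474))/338811 = (300707*(-465491))*(1/338811) = -139976402137*1/338811 = -12725127467/30801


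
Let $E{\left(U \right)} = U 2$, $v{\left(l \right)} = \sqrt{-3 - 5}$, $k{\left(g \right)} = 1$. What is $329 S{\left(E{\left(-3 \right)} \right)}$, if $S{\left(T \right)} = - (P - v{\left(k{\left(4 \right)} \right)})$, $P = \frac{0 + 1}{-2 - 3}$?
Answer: $\frac{329}{5} + 658 i \sqrt{2} \approx 65.8 + 930.55 i$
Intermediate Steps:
$v{\left(l \right)} = 2 i \sqrt{2}$ ($v{\left(l \right)} = \sqrt{-8} = 2 i \sqrt{2}$)
$P = - \frac{1}{5}$ ($P = 1 \frac{1}{-5} = 1 \left(- \frac{1}{5}\right) = - \frac{1}{5} \approx -0.2$)
$E{\left(U \right)} = 2 U$
$S{\left(T \right)} = \frac{1}{5} + 2 i \sqrt{2}$ ($S{\left(T \right)} = - (- \frac{1}{5} - 2 i \sqrt{2}) = \frac{1}{5} + 2 i \sqrt{2}$)
$329 S{\left(E{\left(-3 \right)} \right)} = 329 \left(\frac{1}{5} + 2 i \sqrt{2}\right) = \frac{329}{5} + 658 i \sqrt{2}$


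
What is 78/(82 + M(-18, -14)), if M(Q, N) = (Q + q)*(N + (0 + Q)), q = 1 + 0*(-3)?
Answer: 39/313 ≈ 0.12460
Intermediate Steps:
q = 1 (q = 1 + 0 = 1)
M(Q, N) = (1 + Q)*(N + Q) (M(Q, N) = (Q + 1)*(N + (0 + Q)) = (1 + Q)*(N + Q))
78/(82 + M(-18, -14)) = 78/(82 + (-14 - 18 + (-18)² - 14*(-18))) = 78/(82 + (-14 - 18 + 324 + 252)) = 78/(82 + 544) = 78/626 = 78*(1/626) = 39/313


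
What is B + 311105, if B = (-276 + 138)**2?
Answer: 330149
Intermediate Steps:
B = 19044 (B = (-138)**2 = 19044)
B + 311105 = 19044 + 311105 = 330149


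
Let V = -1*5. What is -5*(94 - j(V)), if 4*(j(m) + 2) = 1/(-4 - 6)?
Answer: -3841/8 ≈ -480.13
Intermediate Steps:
V = -5
j(m) = -81/40 (j(m) = -2 + 1/(4*(-4 - 6)) = -2 + (1/4)/(-10) = -2 + (1/4)*(-1/10) = -2 - 1/40 = -81/40)
-5*(94 - j(V)) = -5*(94 - 1*(-81/40)) = -5*(94 + 81/40) = -5*3841/40 = -3841/8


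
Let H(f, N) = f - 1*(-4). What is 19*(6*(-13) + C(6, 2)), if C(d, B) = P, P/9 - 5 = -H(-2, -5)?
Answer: -969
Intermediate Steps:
H(f, N) = 4 + f (H(f, N) = f + 4 = 4 + f)
P = 27 (P = 45 + 9*(-(4 - 2)) = 45 + 9*(-1*2) = 45 + 9*(-2) = 45 - 18 = 27)
C(d, B) = 27
19*(6*(-13) + C(6, 2)) = 19*(6*(-13) + 27) = 19*(-78 + 27) = 19*(-51) = -969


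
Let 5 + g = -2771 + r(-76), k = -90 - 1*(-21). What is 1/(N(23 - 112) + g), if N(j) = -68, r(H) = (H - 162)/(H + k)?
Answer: -145/412142 ≈ -0.00035182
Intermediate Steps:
k = -69 (k = -90 + 21 = -69)
r(H) = (-162 + H)/(-69 + H) (r(H) = (H - 162)/(H - 69) = (-162 + H)/(-69 + H))
g = -402282/145 (g = -5 + (-2771 + (-162 - 76)/(-69 - 76)) = -5 + (-2771 - 238/(-145)) = -5 + (-2771 - 1/145*(-238)) = -5 + (-2771 + 238/145) = -5 - 401557/145 = -402282/145 ≈ -2774.4)
1/(N(23 - 112) + g) = 1/(-68 - 402282/145) = 1/(-412142/145) = -145/412142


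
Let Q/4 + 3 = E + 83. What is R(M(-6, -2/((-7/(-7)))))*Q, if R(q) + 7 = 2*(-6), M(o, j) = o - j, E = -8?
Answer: -5472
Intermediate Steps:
Q = 288 (Q = -12 + 4*(-8 + 83) = -12 + 4*75 = -12 + 300 = 288)
R(q) = -19 (R(q) = -7 + 2*(-6) = -7 - 12 = -19)
R(M(-6, -2/((-7/(-7)))))*Q = -19*288 = -5472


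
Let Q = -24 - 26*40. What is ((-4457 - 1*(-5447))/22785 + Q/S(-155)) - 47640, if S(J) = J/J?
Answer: -73981310/1519 ≈ -48704.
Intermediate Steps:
S(J) = 1
Q = -1064 (Q = -24 - 1040 = -1064)
((-4457 - 1*(-5447))/22785 + Q/S(-155)) - 47640 = ((-4457 - 1*(-5447))/22785 - 1064/1) - 47640 = ((-4457 + 5447)*(1/22785) - 1064*1) - 47640 = (990*(1/22785) - 1064) - 47640 = (66/1519 - 1064) - 47640 = -1616150/1519 - 47640 = -73981310/1519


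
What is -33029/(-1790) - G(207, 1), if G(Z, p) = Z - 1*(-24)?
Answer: -380461/1790 ≈ -212.55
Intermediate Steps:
G(Z, p) = 24 + Z (G(Z, p) = Z + 24 = 24 + Z)
-33029/(-1790) - G(207, 1) = -33029/(-1790) - (24 + 207) = -33029*(-1/1790) - 1*231 = 33029/1790 - 231 = -380461/1790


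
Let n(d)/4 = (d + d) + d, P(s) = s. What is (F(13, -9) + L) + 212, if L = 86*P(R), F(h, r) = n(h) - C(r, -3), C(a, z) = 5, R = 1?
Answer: 449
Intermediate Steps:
n(d) = 12*d (n(d) = 4*((d + d) + d) = 4*(2*d + d) = 4*(3*d) = 12*d)
F(h, r) = -5 + 12*h (F(h, r) = 12*h - 1*5 = 12*h - 5 = -5 + 12*h)
L = 86 (L = 86*1 = 86)
(F(13, -9) + L) + 212 = ((-5 + 12*13) + 86) + 212 = ((-5 + 156) + 86) + 212 = (151 + 86) + 212 = 237 + 212 = 449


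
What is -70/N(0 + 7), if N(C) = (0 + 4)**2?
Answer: -35/8 ≈ -4.3750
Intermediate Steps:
N(C) = 16 (N(C) = 4**2 = 16)
-70/N(0 + 7) = -70/16 = -70*1/16 = -35/8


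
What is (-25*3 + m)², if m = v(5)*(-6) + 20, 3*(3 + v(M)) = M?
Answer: 2209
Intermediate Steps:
v(M) = -3 + M/3
m = 28 (m = (-3 + (⅓)*5)*(-6) + 20 = (-3 + 5/3)*(-6) + 20 = -4/3*(-6) + 20 = 8 + 20 = 28)
(-25*3 + m)² = (-25*3 + 28)² = (-5*15 + 28)² = (-75 + 28)² = (-47)² = 2209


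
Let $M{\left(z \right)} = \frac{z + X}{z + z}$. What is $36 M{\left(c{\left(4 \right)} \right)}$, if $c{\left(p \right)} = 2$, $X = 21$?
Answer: $207$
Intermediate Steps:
$M{\left(z \right)} = \frac{21 + z}{2 z}$ ($M{\left(z \right)} = \frac{z + 21}{z + z} = \frac{21 + z}{2 z}$)
$36 M{\left(c{\left(4 \right)} \right)} = 36 \frac{21 + 2}{2 \cdot 2} = 36 \cdot \frac{1}{2} \cdot \frac{1}{2} \cdot 23 = 36 \cdot \frac{23}{4} = 207$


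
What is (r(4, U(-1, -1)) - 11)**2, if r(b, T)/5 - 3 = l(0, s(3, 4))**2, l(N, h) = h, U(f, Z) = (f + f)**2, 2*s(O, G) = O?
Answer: 3721/16 ≈ 232.56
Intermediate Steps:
s(O, G) = O/2
U(f, Z) = 4*f**2 (U(f, Z) = (2*f)**2 = 4*f**2)
r(b, T) = 105/4 (r(b, T) = 15 + 5*((1/2)*3)**2 = 15 + 5*(3/2)**2 = 15 + 5*(9/4) = 15 + 45/4 = 105/4)
(r(4, U(-1, -1)) - 11)**2 = (105/4 - 11)**2 = (61/4)**2 = 3721/16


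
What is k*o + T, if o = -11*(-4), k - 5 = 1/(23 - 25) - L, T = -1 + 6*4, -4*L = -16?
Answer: 45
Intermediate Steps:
L = 4 (L = -1/4*(-16) = 4)
T = 23 (T = -1 + 24 = 23)
k = 1/2 (k = 5 + (1/(23 - 25) - 1*4) = 5 + (1/(-2) - 4) = 5 + (-1/2 - 4) = 5 - 9/2 = 1/2 ≈ 0.50000)
o = 44
k*o + T = (1/2)*44 + 23 = 22 + 23 = 45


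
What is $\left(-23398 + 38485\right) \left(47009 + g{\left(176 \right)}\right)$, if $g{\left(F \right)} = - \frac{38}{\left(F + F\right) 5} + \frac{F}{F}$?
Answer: $\frac{624130798947}{880} \approx 7.0924 \cdot 10^{8}$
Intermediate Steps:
$g{\left(F \right)} = 1 - \frac{19}{5 F}$ ($g{\left(F \right)} = - \frac{38}{2 F 5} + 1 = - \frac{38}{10 F} + 1 = - 38 \frac{1}{10 F} + 1 = - \frac{19}{5 F} + 1 = 1 - \frac{19}{5 F}$)
$\left(-23398 + 38485\right) \left(47009 + g{\left(176 \right)}\right) = \left(-23398 + 38485\right) \left(47009 + \frac{- \frac{19}{5} + 176}{176}\right) = 15087 \left(47009 + \frac{1}{176} \cdot \frac{861}{5}\right) = 15087 \left(47009 + \frac{861}{880}\right) = 15087 \cdot \frac{41368781}{880} = \frac{624130798947}{880}$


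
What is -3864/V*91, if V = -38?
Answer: 175812/19 ≈ 9253.3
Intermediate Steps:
-3864/V*91 = -3864/(-38)*91 = -3864*(-1)/38*91 = -69*(-28/19)*91 = (1932/19)*91 = 175812/19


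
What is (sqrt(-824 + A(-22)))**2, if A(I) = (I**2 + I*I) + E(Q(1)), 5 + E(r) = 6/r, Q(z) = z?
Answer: 145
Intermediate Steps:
E(r) = -5 + 6/r
A(I) = 1 + 2*I**2 (A(I) = (I**2 + I*I) + (-5 + 6/1) = (I**2 + I**2) + (-5 + 6*1) = 2*I**2 + (-5 + 6) = 2*I**2 + 1 = 1 + 2*I**2)
(sqrt(-824 + A(-22)))**2 = (sqrt(-824 + (1 + 2*(-22)**2)))**2 = (sqrt(-824 + (1 + 2*484)))**2 = (sqrt(-824 + (1 + 968)))**2 = (sqrt(-824 + 969))**2 = (sqrt(145))**2 = 145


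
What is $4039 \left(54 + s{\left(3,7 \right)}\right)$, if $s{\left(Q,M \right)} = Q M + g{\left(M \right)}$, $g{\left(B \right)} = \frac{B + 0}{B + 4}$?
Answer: $\frac{3360448}{11} \approx 3.055 \cdot 10^{5}$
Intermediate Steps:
$g{\left(B \right)} = \frac{B}{4 + B}$
$s{\left(Q,M \right)} = M Q + \frac{M}{4 + M}$ ($s{\left(Q,M \right)} = Q M + \frac{M}{4 + M} = M Q + \frac{M}{4 + M}$)
$4039 \left(54 + s{\left(3,7 \right)}\right) = 4039 \left(54 + \frac{7 \left(1 + 3 \left(4 + 7\right)\right)}{4 + 7}\right) = 4039 \left(54 + \frac{7 \left(1 + 3 \cdot 11\right)}{11}\right) = 4039 \left(54 + 7 \cdot \frac{1}{11} \left(1 + 33\right)\right) = 4039 \left(54 + 7 \cdot \frac{1}{11} \cdot 34\right) = 4039 \left(54 + \frac{238}{11}\right) = 4039 \cdot \frac{832}{11} = \frac{3360448}{11}$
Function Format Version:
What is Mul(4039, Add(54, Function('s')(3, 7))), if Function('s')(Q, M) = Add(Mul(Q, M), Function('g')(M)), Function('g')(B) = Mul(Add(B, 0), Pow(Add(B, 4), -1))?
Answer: Rational(3360448, 11) ≈ 3.0550e+5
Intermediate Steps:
Function('g')(B) = Mul(B, Pow(Add(4, B), -1))
Function('s')(Q, M) = Add(Mul(M, Q), Mul(M, Pow(Add(4, M), -1))) (Function('s')(Q, M) = Add(Mul(Q, M), Mul(M, Pow(Add(4, M), -1))) = Add(Mul(M, Q), Mul(M, Pow(Add(4, M), -1))))
Mul(4039, Add(54, Function('s')(3, 7))) = Mul(4039, Add(54, Mul(7, Pow(Add(4, 7), -1), Add(1, Mul(3, Add(4, 7)))))) = Mul(4039, Add(54, Mul(7, Pow(11, -1), Add(1, Mul(3, 11))))) = Mul(4039, Add(54, Mul(7, Rational(1, 11), Add(1, 33)))) = Mul(4039, Add(54, Mul(7, Rational(1, 11), 34))) = Mul(4039, Add(54, Rational(238, 11))) = Mul(4039, Rational(832, 11)) = Rational(3360448, 11)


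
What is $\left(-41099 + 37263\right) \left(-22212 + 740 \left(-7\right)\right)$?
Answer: $105075712$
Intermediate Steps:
$\left(-41099 + 37263\right) \left(-22212 + 740 \left(-7\right)\right) = - 3836 \left(-22212 - 5180\right) = \left(-3836\right) \left(-27392\right) = 105075712$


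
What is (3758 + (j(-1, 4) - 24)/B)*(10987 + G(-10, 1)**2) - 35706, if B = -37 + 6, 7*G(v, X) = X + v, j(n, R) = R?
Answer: 62684180578/1519 ≈ 4.1267e+7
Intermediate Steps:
G(v, X) = X/7 + v/7 (G(v, X) = (X + v)/7 = X/7 + v/7)
B = -31
(3758 + (j(-1, 4) - 24)/B)*(10987 + G(-10, 1)**2) - 35706 = (3758 + (4 - 24)/(-31))*(10987 + ((1/7)*1 + (1/7)*(-10))**2) - 35706 = (3758 - 1/31*(-20))*(10987 + (1/7 - 10/7)**2) - 35706 = (3758 + 20/31)*(10987 + (-9/7)**2) - 35706 = 116518*(10987 + 81/49)/31 - 35706 = (116518/31)*(538444/49) - 35706 = 62738417992/1519 - 35706 = 62684180578/1519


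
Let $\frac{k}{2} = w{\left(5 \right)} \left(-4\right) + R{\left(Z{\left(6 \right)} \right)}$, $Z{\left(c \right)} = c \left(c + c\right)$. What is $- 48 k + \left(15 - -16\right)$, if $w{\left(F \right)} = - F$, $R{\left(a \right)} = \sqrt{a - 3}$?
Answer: $-1889 - 96 \sqrt{69} \approx -2686.4$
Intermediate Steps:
$Z{\left(c \right)} = 2 c^{2}$ ($Z{\left(c \right)} = c 2 c = 2 c^{2}$)
$R{\left(a \right)} = \sqrt{-3 + a}$
$k = 40 + 2 \sqrt{69}$ ($k = 2 \left(\left(-1\right) 5 \left(-4\right) + \sqrt{-3 + 2 \cdot 6^{2}}\right) = 2 \left(\left(-5\right) \left(-4\right) + \sqrt{-3 + 2 \cdot 36}\right) = 2 \left(20 + \sqrt{-3 + 72}\right) = 2 \left(20 + \sqrt{69}\right) = 40 + 2 \sqrt{69} \approx 56.613$)
$- 48 k + \left(15 - -16\right) = - 48 \left(40 + 2 \sqrt{69}\right) + \left(15 - -16\right) = \left(-1920 - 96 \sqrt{69}\right) + \left(15 + 16\right) = \left(-1920 - 96 \sqrt{69}\right) + 31 = -1889 - 96 \sqrt{69}$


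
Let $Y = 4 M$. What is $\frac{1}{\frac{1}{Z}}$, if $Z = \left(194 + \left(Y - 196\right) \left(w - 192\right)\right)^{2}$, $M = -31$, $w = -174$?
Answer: $13762574596$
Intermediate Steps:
$Y = -124$ ($Y = 4 \left(-31\right) = -124$)
$Z = 13762574596$ ($Z = \left(194 + \left(-124 - 196\right) \left(-174 - 192\right)\right)^{2} = \left(194 - -117120\right)^{2} = \left(194 + 117120\right)^{2} = 117314^{2} = 13762574596$)
$\frac{1}{\frac{1}{Z}} = \frac{1}{\frac{1}{13762574596}} = 13762574596$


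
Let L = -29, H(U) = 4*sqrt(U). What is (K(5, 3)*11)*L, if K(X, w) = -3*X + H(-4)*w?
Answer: 4785 - 7656*I ≈ 4785.0 - 7656.0*I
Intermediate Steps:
K(X, w) = -3*X + 8*I*w (K(X, w) = -3*X + (4*sqrt(-4))*w = -3*X + (4*(2*I))*w = -3*X + (8*I)*w = -3*X + 8*I*w)
(K(5, 3)*11)*L = ((-3*5 + 8*I*3)*11)*(-29) = ((-15 + 24*I)*11)*(-29) = (-165 + 264*I)*(-29) = 4785 - 7656*I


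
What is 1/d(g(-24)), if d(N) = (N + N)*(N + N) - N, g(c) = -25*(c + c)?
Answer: 1/5758800 ≈ 1.7365e-7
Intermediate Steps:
g(c) = -50*c
d(N) = -N + 4*N² (d(N) = (2*N)*(2*N) - N = 4*N² - N = -N + 4*N²)
1/d(g(-24)) = 1/((-50*(-24))*(-1 + 4*(-50*(-24)))) = 1/(1200*(-1 + 4*1200)) = 1/(1200*(-1 + 4800)) = 1/(1200*4799) = 1/5758800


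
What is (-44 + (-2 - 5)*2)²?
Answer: 3364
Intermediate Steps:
(-44 + (-2 - 5)*2)² = (-44 - 7*2)² = (-44 - 14)² = (-58)² = 3364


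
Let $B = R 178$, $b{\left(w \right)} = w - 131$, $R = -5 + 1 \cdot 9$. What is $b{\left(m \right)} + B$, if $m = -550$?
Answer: $31$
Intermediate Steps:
$R = 4$ ($R = -5 + 9 = 4$)
$b{\left(w \right)} = -131 + w$ ($b{\left(w \right)} = w - 131 = -131 + w$)
$B = 712$ ($B = 4 \cdot 178 = 712$)
$b{\left(m \right)} + B = \left(-131 - 550\right) + 712 = -681 + 712 = 31$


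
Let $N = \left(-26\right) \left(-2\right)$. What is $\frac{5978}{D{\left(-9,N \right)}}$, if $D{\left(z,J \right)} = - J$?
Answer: $- \frac{2989}{26} \approx -114.96$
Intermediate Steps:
$N = 52$
$\frac{5978}{D{\left(-9,N \right)}} = \frac{5978}{\left(-1\right) 52} = \frac{5978}{-52} = 5978 \left(- \frac{1}{52}\right) = - \frac{2989}{26}$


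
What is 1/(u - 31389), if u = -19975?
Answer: -1/51364 ≈ -1.9469e-5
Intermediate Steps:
1/(u - 31389) = 1/(-19975 - 31389) = 1/(-51364) = -1/51364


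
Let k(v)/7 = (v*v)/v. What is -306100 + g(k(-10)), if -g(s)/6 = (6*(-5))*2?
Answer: -305740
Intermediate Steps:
k(v) = 7*v (k(v) = 7*((v*v)/v) = 7*(v²/v) = 7*v)
g(s) = 360 (g(s) = -6*6*(-5)*2 = -(-180)*2 = -6*(-60) = 360)
-306100 + g(k(-10)) = -306100 + 360 = -305740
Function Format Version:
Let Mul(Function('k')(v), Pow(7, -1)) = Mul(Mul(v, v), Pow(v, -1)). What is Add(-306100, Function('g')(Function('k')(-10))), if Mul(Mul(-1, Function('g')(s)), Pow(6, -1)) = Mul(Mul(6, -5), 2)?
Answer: -305740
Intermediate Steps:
Function('k')(v) = Mul(7, v) (Function('k')(v) = Mul(7, Mul(Mul(v, v), Pow(v, -1))) = Mul(7, Mul(Pow(v, 2), Pow(v, -1))) = Mul(7, v))
Function('g')(s) = 360 (Function('g')(s) = Mul(-6, Mul(Mul(6, -5), 2)) = Mul(-6, Mul(-30, 2)) = Mul(-6, -60) = 360)
Add(-306100, Function('g')(Function('k')(-10))) = Add(-306100, 360) = -305740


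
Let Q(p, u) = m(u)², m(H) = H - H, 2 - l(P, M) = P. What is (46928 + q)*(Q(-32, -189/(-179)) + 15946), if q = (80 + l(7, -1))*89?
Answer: 854753438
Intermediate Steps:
l(P, M) = 2 - P
m(H) = 0
Q(p, u) = 0 (Q(p, u) = 0² = 0)
q = 6675 (q = (80 + (2 - 1*7))*89 = (80 + (2 - 7))*89 = (80 - 5)*89 = 75*89 = 6675)
(46928 + q)*(Q(-32, -189/(-179)) + 15946) = (46928 + 6675)*(0 + 15946) = 53603*15946 = 854753438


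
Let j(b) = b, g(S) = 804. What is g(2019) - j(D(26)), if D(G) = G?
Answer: 778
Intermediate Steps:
g(2019) - j(D(26)) = 804 - 1*26 = 804 - 26 = 778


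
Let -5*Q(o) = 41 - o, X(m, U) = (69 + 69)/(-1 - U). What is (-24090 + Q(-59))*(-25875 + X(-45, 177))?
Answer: 55523979840/89 ≈ 6.2386e+8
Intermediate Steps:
X(m, U) = 138/(-1 - U)
Q(o) = -41/5 + o/5 (Q(o) = -(41 - o)/5 = -41/5 + o/5)
(-24090 + Q(-59))*(-25875 + X(-45, 177)) = (-24090 + (-41/5 + (1/5)*(-59)))*(-25875 - 138/(1 + 177)) = (-24090 + (-41/5 - 59/5))*(-25875 - 138/178) = (-24090 - 20)*(-25875 - 138*1/178) = -24110*(-25875 - 69/89) = -24110*(-2302944/89) = 55523979840/89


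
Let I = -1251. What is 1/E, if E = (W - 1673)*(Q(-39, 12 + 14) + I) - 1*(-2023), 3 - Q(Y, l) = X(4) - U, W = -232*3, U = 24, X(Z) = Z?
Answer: 1/2911155 ≈ 3.4351e-7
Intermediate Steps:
W = -696
Q(Y, l) = 23 (Q(Y, l) = 3 - (4 - 1*24) = 3 - (4 - 24) = 3 - 1*(-20) = 3 + 20 = 23)
E = 2911155 (E = (-696 - 1673)*(23 - 1251) - 1*(-2023) = -2369*(-1228) + 2023 = 2909132 + 2023 = 2911155)
1/E = 1/2911155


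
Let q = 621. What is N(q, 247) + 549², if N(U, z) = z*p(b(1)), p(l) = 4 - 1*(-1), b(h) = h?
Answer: 302636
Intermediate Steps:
p(l) = 5 (p(l) = 4 + 1 = 5)
N(U, z) = 5*z (N(U, z) = z*5 = 5*z)
N(q, 247) + 549² = 5*247 + 549² = 1235 + 301401 = 302636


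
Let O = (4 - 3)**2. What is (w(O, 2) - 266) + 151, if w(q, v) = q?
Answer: -114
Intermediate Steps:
O = 1 (O = 1**2 = 1)
(w(O, 2) - 266) + 151 = (1 - 266) + 151 = -265 + 151 = -114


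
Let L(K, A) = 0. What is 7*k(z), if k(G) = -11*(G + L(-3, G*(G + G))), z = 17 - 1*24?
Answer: 539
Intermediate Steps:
z = -7 (z = 17 - 24 = -7)
k(G) = -11*G (k(G) = -11*(G + 0) = -11*G)
7*k(z) = 7*(-11*(-7)) = 7*77 = 539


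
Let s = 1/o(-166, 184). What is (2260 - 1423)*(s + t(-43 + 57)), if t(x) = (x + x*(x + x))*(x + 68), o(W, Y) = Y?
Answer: 5127235173/184 ≈ 2.7865e+7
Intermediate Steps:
s = 1/184 ≈ 0.0054348
t(x) = (68 + x)*(x + 2*x**2) (t(x) = (x + x*(2*x))*(68 + x) = (x + 2*x**2)*(68 + x) = (68 + x)*(x + 2*x**2))
(2260 - 1423)*(s + t(-43 + 57)) = (2260 - 1423)*(1/184 + (-43 + 57)*(68 + 2*(-43 + 57)**2 + 137*(-43 + 57))) = 837*(1/184 + 14*(68 + 2*14**2 + 137*14)) = 837*(1/184 + 14*(68 + 2*196 + 1918)) = 837*(1/184 + 14*(68 + 392 + 1918)) = 837*(1/184 + 14*2378) = 837*(1/184 + 33292) = 837*(6125729/184) = 5127235173/184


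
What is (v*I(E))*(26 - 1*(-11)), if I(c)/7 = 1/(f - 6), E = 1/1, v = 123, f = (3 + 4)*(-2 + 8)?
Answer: 10619/12 ≈ 884.92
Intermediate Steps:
f = 42 (f = 7*6 = 42)
E = 1
I(c) = 7/36 (I(c) = 7/(42 - 6) = 7/36)
(v*I(E))*(26 - 1*(-11)) = (123*(7/36))*(26 - 1*(-11)) = 287*(26 + 11)/12 = (287/12)*37 = 10619/12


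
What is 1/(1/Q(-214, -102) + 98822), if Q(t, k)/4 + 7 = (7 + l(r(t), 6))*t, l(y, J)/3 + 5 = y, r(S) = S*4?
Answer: 2205028/217905277017 ≈ 1.0119e-5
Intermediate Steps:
r(S) = 4*S
l(y, J) = -15 + 3*y
Q(t, k) = -28 + 4*t*(-8 + 12*t) (Q(t, k) = -28 + 4*((7 + (-15 + 3*(4*t)))*t) = -28 + 4*((7 + (-15 + 12*t))*t) = -28 + 4*((-8 + 12*t)*t) = -28 + 4*(t*(-8 + 12*t)) = -28 + 4*t*(-8 + 12*t))
1/(1/Q(-214, -102) + 98822) = 1/(1/(-28 - 32*(-214) + 48*(-214)**2) + 98822) = 1/(1/(-28 + 6848 + 48*45796) + 98822) = 1/(1/(-28 + 6848 + 2198208) + 98822) = 1/(1/2205028 + 98822) = 1/(217905277017/2205028) = 2205028/217905277017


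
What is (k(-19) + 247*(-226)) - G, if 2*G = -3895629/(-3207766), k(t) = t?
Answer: -358253618041/6415532 ≈ -55842.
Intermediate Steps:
G = 3895629/6415532 (G = (-3895629/(-3207766))/2 = (-3895629*(-1/3207766))/2 = (½)*(3895629/3207766) = 3895629/6415532 ≈ 0.60722)
(k(-19) + 247*(-226)) - G = (-19 + 247*(-226)) - 1*3895629/6415532 = (-19 - 55822) - 3895629/6415532 = -55841 - 3895629/6415532 = -358253618041/6415532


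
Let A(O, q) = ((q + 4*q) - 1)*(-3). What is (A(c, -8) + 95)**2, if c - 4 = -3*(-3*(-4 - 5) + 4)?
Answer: 47524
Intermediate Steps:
c = -89 (c = 4 - 3*(-3*(-4 - 5) + 4) = 4 - 3*(-3*(-9) + 4) = 4 - 3*(27 + 4) = 4 - 3*31 = 4 - 93 = -89)
A(O, q) = 3 - 15*q (A(O, q) = (5*q - 1)*(-3) = (-1 + 5*q)*(-3) = 3 - 15*q)
(A(c, -8) + 95)**2 = ((3 - 15*(-8)) + 95)**2 = ((3 + 120) + 95)**2 = (123 + 95)**2 = 218**2 = 47524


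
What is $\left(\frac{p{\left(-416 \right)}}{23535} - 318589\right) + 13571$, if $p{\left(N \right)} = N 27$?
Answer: $- \frac{797623318}{2615} \approx -3.0502 \cdot 10^{5}$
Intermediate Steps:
$p{\left(N \right)} = 27 N$
$\left(\frac{p{\left(-416 \right)}}{23535} - 318589\right) + 13571 = \left(\frac{27 \left(-416\right)}{23535} - 318589\right) + 13571 = \left(\left(-11232\right) \frac{1}{23535} - 318589\right) + 13571 = \left(- \frac{1248}{2615} - 318589\right) + 13571 = - \frac{833111483}{2615} + 13571 = - \frac{797623318}{2615}$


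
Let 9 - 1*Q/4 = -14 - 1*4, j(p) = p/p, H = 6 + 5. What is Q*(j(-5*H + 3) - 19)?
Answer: -1944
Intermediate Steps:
H = 11
j(p) = 1
Q = 108 (Q = 36 - 4*(-14 - 1*4) = 36 - 4*(-14 - 4) = 36 - 4*(-18) = 36 + 72 = 108)
Q*(j(-5*H + 3) - 19) = 108*(1 - 19) = 108*(-18) = -1944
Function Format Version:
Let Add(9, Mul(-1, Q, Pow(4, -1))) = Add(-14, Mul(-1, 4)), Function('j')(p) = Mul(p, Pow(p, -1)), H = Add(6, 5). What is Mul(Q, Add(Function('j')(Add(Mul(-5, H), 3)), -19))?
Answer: -1944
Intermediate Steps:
H = 11
Function('j')(p) = 1
Q = 108 (Q = Add(36, Mul(-4, Add(-14, Mul(-1, 4)))) = Add(36, Mul(-4, Add(-14, -4))) = Add(36, Mul(-4, -18)) = Add(36, 72) = 108)
Mul(Q, Add(Function('j')(Add(Mul(-5, H), 3)), -19)) = Mul(108, Add(1, -19)) = Mul(108, -18) = -1944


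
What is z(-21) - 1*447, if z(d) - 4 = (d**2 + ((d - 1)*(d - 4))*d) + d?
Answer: -11573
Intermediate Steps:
z(d) = 4 + d + d**2 + d*(-1 + d)*(-4 + d) (z(d) = 4 + ((d**2 + ((d - 1)*(d - 4))*d) + d) = 4 + ((d**2 + ((-1 + d)*(-4 + d))*d) + d) = 4 + ((d**2 + d*(-1 + d)*(-4 + d)) + d) = 4 + (d + d**2 + d*(-1 + d)*(-4 + d)) = 4 + d + d**2 + d*(-1 + d)*(-4 + d))
z(-21) - 1*447 = (4 + (-21)**3 - 4*(-21)**2 + 5*(-21)) - 1*447 = (4 - 9261 - 4*441 - 105) - 447 = (4 - 9261 - 1764 - 105) - 447 = -11126 - 447 = -11573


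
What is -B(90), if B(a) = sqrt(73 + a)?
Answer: -sqrt(163) ≈ -12.767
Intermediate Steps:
-B(90) = -sqrt(73 + 90) = -sqrt(163)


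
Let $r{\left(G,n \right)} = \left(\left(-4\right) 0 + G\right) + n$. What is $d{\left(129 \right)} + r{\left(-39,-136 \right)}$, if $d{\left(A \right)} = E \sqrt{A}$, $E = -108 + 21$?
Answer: $-175 - 87 \sqrt{129} \approx -1163.1$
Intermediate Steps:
$E = -87$
$r{\left(G,n \right)} = G + n$ ($r{\left(G,n \right)} = \left(0 + G\right) + n = G + n$)
$d{\left(A \right)} = - 87 \sqrt{A}$
$d{\left(129 \right)} + r{\left(-39,-136 \right)} = - 87 \sqrt{129} - 175 = -175 - 87 \sqrt{129}$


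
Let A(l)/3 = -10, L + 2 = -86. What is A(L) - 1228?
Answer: -1258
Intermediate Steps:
L = -88 (L = -2 - 86 = -88)
A(l) = -30 (A(l) = 3*(-10) = -30)
A(L) - 1228 = -30 - 1228 = -1258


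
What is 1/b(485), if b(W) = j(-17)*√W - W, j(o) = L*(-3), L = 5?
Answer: -1/260 + 3*√485/25220 ≈ -0.0012265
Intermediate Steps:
j(o) = -15 (j(o) = 5*(-3) = -15)
b(W) = -W - 15*√W (b(W) = -15*√W - W = -W - 15*√W)
1/b(485) = 1/(-1*485 - 15*√485) = 1/(-485 - 15*√485)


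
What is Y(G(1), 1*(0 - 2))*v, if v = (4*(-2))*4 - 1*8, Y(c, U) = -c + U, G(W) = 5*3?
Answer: 680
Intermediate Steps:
G(W) = 15
Y(c, U) = U - c
v = -40 (v = -8*4 - 8 = -32 - 8 = -40)
Y(G(1), 1*(0 - 2))*v = (1*(0 - 2) - 1*15)*(-40) = (1*(-2) - 15)*(-40) = (-2 - 15)*(-40) = -17*(-40) = 680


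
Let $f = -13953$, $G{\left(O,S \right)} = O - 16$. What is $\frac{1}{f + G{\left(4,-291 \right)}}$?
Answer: $- \frac{1}{13965} \approx -7.1608 \cdot 10^{-5}$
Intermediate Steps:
$G{\left(O,S \right)} = -16 + O$
$\frac{1}{f + G{\left(4,-291 \right)}} = \frac{1}{-13953 + \left(-16 + 4\right)} = \frac{1}{-13953 - 12} = \frac{1}{-13965} = - \frac{1}{13965}$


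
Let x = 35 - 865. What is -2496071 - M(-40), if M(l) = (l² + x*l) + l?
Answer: -2530831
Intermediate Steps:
x = -830
M(l) = l² - 829*l (M(l) = (l² - 830*l) + l = l² - 829*l)
-2496071 - M(-40) = -2496071 - (-40)*(-829 - 40) = -2496071 - (-40)*(-869) = -2496071 - 1*34760 = -2496071 - 34760 = -2530831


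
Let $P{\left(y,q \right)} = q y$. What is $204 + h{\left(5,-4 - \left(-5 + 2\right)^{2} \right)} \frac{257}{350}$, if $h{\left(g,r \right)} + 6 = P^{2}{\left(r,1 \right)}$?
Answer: $\frac{113291}{350} \approx 323.69$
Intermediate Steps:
$h{\left(g,r \right)} = -6 + r^{2}$ ($h{\left(g,r \right)} = -6 + \left(1 r\right)^{2} = -6 + r^{2}$)
$204 + h{\left(5,-4 - \left(-5 + 2\right)^{2} \right)} \frac{257}{350} = 204 + \left(-6 + \left(-4 - \left(-5 + 2\right)^{2}\right)^{2}\right) \frac{257}{350} = 204 + \left(-6 + \left(-4 - \left(-3\right)^{2}\right)^{2}\right) 257 \cdot \frac{1}{350} = 204 + \left(-6 + \left(-4 - 9\right)^{2}\right) \frac{257}{350} = 204 + \left(-6 + \left(-13\right)^{2}\right) \frac{257}{350} = 204 + \left(-6 + 169\right) \frac{257}{350} = 204 + 163 \cdot \frac{257}{350} = 204 + \frac{41891}{350} = \frac{113291}{350}$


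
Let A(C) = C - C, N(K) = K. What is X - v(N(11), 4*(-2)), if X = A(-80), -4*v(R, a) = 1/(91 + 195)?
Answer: 1/1144 ≈ 0.00087413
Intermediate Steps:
A(C) = 0
v(R, a) = -1/1144 (v(R, a) = -1/(4*(91 + 195)) = -¼/286 = -¼*1/286 = -1/1144)
X = 0
X - v(N(11), 4*(-2)) = 0 - 1*(-1/1144) = 0 + 1/1144 = 1/1144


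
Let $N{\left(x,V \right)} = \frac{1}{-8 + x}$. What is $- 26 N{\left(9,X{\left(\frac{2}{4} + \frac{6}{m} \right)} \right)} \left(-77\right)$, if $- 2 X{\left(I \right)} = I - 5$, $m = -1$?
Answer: $2002$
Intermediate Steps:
$X{\left(I \right)} = \frac{5}{2} - \frac{I}{2}$ ($X{\left(I \right)} = - \frac{I - 5}{2} = - \frac{-5 + I}{2} = \frac{5}{2} - \frac{I}{2}$)
$- 26 N{\left(9,X{\left(\frac{2}{4} + \frac{6}{m} \right)} \right)} \left(-77\right) = - \frac{26}{-8 + 9} \left(-77\right) = - \frac{26}{1} \left(-77\right) = \left(-26\right) 1 \left(-77\right) = \left(-26\right) \left(-77\right) = 2002$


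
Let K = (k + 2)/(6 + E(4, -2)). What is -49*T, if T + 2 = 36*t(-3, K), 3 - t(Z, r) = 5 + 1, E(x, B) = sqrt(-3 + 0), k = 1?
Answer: 5390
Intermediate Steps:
E(x, B) = I*sqrt(3) (E(x, B) = sqrt(-3) = I*sqrt(3))
K = 3/(6 + I*sqrt(3)) (K = (1 + 2)/(6 + I*sqrt(3)) = 3/(6 + I*sqrt(3)) ≈ 0.46154 - 0.13323*I)
t(Z, r) = -3 (t(Z, r) = 3 - (5 + 1) = 3 - 1*6 = 3 - 6 = -3)
T = -110 (T = -2 + 36*(-3) = -2 - 108 = -110)
-49*T = -49*(-110) = 5390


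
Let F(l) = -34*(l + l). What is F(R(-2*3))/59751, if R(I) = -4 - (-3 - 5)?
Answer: -272/59751 ≈ -0.0045522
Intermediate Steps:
R(I) = 4 (R(I) = -4 - 1*(-8) = -4 + 8 = 4)
F(l) = -68*l
F(R(-2*3))/59751 = -68*4/59751 = -272*1/59751 = -272/59751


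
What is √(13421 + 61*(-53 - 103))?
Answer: √3905 ≈ 62.490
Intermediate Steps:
√(13421 + 61*(-53 - 103)) = √(13421 + 61*(-156)) = √(13421 - 9516) = √3905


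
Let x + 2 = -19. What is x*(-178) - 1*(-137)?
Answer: 3875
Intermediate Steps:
x = -21 (x = -2 - 19 = -21)
x*(-178) - 1*(-137) = -21*(-178) - 1*(-137) = 3738 + 137 = 3875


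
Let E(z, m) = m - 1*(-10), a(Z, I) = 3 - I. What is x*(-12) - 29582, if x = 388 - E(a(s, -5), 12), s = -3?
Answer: -33974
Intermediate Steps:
E(z, m) = 10 + m (E(z, m) = m + 10 = 10 + m)
x = 366 (x = 388 - (10 + 12) = 388 - 1*22 = 388 - 22 = 366)
x*(-12) - 29582 = 366*(-12) - 29582 = -4392 - 29582 = -33974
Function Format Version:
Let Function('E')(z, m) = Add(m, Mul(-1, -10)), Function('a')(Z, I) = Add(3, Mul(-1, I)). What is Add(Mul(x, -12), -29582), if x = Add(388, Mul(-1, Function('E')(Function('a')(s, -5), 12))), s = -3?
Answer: -33974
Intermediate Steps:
Function('E')(z, m) = Add(10, m) (Function('E')(z, m) = Add(m, 10) = Add(10, m))
x = 366 (x = Add(388, Mul(-1, Add(10, 12))) = Add(388, Mul(-1, 22)) = Add(388, -22) = 366)
Add(Mul(x, -12), -29582) = Add(Mul(366, -12), -29582) = Add(-4392, -29582) = -33974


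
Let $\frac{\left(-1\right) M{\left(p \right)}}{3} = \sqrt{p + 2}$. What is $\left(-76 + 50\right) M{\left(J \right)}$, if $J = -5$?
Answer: $78 i \sqrt{3} \approx 135.1 i$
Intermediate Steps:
$M{\left(p \right)} = - 3 \sqrt{2 + p}$ ($M{\left(p \right)} = - 3 \sqrt{p + 2} = - 3 \sqrt{2 + p}$)
$\left(-76 + 50\right) M{\left(J \right)} = \left(-76 + 50\right) \left(- 3 \sqrt{2 - 5}\right) = - 26 \left(- 3 \sqrt{-3}\right) = - 26 \left(- 3 i \sqrt{3}\right) = 78 i \sqrt{3}$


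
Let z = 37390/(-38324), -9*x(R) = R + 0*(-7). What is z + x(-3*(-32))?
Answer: -669269/57486 ≈ -11.642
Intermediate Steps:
x(R) = -R/9 (x(R) = -(R + 0*(-7))/9 = -(R + 0)/9 = -R/9)
z = -18695/19162 (z = 37390*(-1/38324) = -18695/19162 ≈ -0.97563)
z + x(-3*(-32)) = -18695/19162 - (-1)*(-32)/3 = -18695/19162 - ⅑*96 = -18695/19162 - 32/3 = -669269/57486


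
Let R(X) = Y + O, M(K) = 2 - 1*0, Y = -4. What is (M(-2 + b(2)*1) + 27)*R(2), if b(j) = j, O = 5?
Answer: 29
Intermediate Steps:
M(K) = 2 (M(K) = 2 + 0 = 2)
R(X) = 1 (R(X) = -4 + 5 = 1)
(M(-2 + b(2)*1) + 27)*R(2) = (2 + 27)*1 = 29*1 = 29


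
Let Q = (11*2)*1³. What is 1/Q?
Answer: 1/22 ≈ 0.045455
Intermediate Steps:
Q = 22 (Q = 22*1 = 22)
1/Q = 1/22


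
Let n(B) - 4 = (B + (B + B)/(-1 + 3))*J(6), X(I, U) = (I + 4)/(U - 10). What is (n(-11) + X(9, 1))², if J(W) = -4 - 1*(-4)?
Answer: 529/81 ≈ 6.5309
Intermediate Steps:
J(W) = 0 (J(W) = -4 + 4 = 0)
X(I, U) = (4 + I)/(-10 + U)
n(B) = 4 (n(B) = 4 + (B + (B + B)/(-1 + 3))*0 = 4 + (B + (2*B)/2)*0 = 4 + (B + (2*B)*(½))*0 = 4 + (B + B)*0 = 4 + (2*B)*0 = 4 + 0 = 4)
(n(-11) + X(9, 1))² = (4 + (4 + 9)/(-10 + 1))² = (4 + 13/(-9))² = (4 - ⅑*13)² = (4 - 13/9)² = (23/9)² = 529/81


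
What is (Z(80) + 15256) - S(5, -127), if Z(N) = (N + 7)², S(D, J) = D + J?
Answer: 22947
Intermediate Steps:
Z(N) = (7 + N)²
(Z(80) + 15256) - S(5, -127) = ((7 + 80)² + 15256) - (5 - 127) = (87² + 15256) - 1*(-122) = (7569 + 15256) + 122 = 22825 + 122 = 22947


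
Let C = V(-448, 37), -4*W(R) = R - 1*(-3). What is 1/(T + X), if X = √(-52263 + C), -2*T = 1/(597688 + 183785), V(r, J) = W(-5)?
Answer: -1562946/127666845395847451 - 6107000497290*I*√8362/127666845395847451 ≈ -1.2242e-11 - 0.0043743*I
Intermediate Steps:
W(R) = -¾ - R/4 (W(R) = -(R - 1*(-3))/4 = -(R + 3)/4 = -(3 + R)/4 = -¾ - R/4)
V(r, J) = ½ (V(r, J) = -¾ - ¼*(-5) = -¾ + 5/4 = ½)
C = ½ ≈ 0.50000
T = -1/1562946 (T = -1/(2*(597688 + 183785)) = -½/781473 = -½*1/781473 = -1/1562946 ≈ -6.3982e-7)
X = 5*I*√8362/2 (X = √(-52263 + ½) = √(-104525/2) = 5*I*√8362/2 ≈ 228.61*I)
1/(T + X) = 1/(-1/1562946 + 5*I*√8362/2)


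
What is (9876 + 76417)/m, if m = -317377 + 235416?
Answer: -86293/81961 ≈ -1.0529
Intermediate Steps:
m = -81961
(9876 + 76417)/m = (9876 + 76417)/(-81961) = 86293*(-1/81961) = -86293/81961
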